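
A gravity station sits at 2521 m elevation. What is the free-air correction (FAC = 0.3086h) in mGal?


FAC = 0.3086 * h
= 0.3086 * 2521
= 777.9806 mGal

777.9806


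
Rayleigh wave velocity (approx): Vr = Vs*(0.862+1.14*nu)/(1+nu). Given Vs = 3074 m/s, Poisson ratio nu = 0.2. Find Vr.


Numerator factor = 0.862 + 1.14*0.2 = 1.09
Denominator = 1 + 0.2 = 1.2
Vr = 3074 * 1.09 / 1.2 = 2792.22 m/s

2792.22


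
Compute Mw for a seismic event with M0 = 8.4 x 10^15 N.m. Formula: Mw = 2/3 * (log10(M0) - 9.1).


log10(M0) = log10(8.4 x 10^15) = 15.9243
Mw = 2/3 * (15.9243 - 9.1)
= 2/3 * 6.8243
= 4.55

4.55


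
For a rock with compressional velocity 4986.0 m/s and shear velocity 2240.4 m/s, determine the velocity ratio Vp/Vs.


Vp/Vs = 4986.0 / 2240.4
= 2.2255

2.2255


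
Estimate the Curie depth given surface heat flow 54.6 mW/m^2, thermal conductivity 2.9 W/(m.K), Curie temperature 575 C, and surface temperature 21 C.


T_Curie - T_surf = 575 - 21 = 554 C
Convert q to W/m^2: 54.6 mW/m^2 = 0.0546 W/m^2
d = 554 * 2.9 / 0.0546 = 29424.91 m

29424.91


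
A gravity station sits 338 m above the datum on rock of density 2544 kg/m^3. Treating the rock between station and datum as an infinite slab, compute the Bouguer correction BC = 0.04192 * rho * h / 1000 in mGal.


BC = 0.04192 * rho * h / 1000
= 0.04192 * 2544 * 338 / 1000
= 36.0458 mGal

36.0458


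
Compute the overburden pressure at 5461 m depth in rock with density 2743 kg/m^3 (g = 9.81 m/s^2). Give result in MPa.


P = rho * g * z / 1e6
= 2743 * 9.81 * 5461 / 1e6
= 146949120.63 / 1e6
= 146.9491 MPa

146.9491


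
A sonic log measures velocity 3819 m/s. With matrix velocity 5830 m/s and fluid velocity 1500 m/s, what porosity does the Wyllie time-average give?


1/V - 1/Vm = 1/3819 - 1/5830 = 9.032e-05
1/Vf - 1/Vm = 1/1500 - 1/5830 = 0.00049514
phi = 9.032e-05 / 0.00049514 = 0.1824

0.1824


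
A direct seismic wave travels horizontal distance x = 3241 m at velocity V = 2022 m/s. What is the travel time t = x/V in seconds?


t = x / V
= 3241 / 2022
= 1.6029 s

1.6029


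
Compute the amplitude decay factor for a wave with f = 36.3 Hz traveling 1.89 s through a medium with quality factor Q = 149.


pi*f*t/Q = pi*36.3*1.89/149 = 1.446545
A/A0 = exp(-1.446545) = 0.235382

0.235382


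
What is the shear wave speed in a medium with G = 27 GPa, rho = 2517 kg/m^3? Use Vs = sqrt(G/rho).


Convert G to Pa: G = 27e9 Pa
Compute G/rho = 27e9 / 2517 = 10727056.0191
Vs = sqrt(10727056.0191) = 3275.22 m/s

3275.22


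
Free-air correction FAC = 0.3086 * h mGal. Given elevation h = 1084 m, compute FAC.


FAC = 0.3086 * h
= 0.3086 * 1084
= 334.5224 mGal

334.5224


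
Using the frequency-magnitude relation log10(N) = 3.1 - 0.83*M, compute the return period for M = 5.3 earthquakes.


log10(N) = 3.1 - 0.83*5.3 = -1.299
N = 10^-1.299 = 0.050234
T = 1/N = 1/0.050234 = 19.9067 years

19.9067


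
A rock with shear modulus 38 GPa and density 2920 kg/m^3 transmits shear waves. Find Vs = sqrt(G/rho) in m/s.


Convert G to Pa: G = 38e9 Pa
Compute G/rho = 38e9 / 2920 = 13013698.6301
Vs = sqrt(13013698.6301) = 3607.45 m/s

3607.45


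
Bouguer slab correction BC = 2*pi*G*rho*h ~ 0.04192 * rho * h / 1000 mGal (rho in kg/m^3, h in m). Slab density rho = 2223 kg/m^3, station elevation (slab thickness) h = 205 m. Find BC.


BC = 0.04192 * rho * h / 1000
= 0.04192 * 2223 * 205 / 1000
= 19.1036 mGal

19.1036


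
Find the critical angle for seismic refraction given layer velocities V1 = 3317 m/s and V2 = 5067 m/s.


V1/V2 = 3317/5067 = 0.654628
theta_c = arcsin(0.654628) = 40.8914 degrees

40.8914


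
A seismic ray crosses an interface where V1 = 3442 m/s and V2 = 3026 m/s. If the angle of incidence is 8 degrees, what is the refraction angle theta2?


sin(theta1) = sin(8 deg) = 0.139173
sin(theta2) = V2/V1 * sin(theta1) = 3026/3442 * 0.139173 = 0.122353
theta2 = arcsin(0.122353) = 7.0279 degrees

7.0279


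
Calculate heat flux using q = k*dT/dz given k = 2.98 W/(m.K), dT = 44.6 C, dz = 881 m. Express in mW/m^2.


q = k * dT / dz * 1000
= 2.98 * 44.6 / 881 * 1000
= 0.15086 * 1000
= 150.8604 mW/m^2

150.8604


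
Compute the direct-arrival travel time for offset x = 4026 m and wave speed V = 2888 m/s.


t = x / V
= 4026 / 2888
= 1.394 s

1.394


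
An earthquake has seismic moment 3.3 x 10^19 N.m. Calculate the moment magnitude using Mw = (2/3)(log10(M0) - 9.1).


log10(M0) = log10(3.3 x 10^19) = 19.5185
Mw = 2/3 * (19.5185 - 9.1)
= 2/3 * 10.4185
= 6.95

6.95


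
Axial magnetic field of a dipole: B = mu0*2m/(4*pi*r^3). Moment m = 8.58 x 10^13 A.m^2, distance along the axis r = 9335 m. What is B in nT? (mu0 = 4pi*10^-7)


m = 8.58 x 10^13 = 85800000000000 A.m^2
2m = 171600000000000 A.m^2
r^3 = 9335^3 = 813472670375
B = (4pi*10^-7) * 171600000000000 / (4*pi * 813472670375) * 1e9
= 215638919.742403 / 10222399060584.69 * 1e9
= 21094.7468 nT

21094.7468


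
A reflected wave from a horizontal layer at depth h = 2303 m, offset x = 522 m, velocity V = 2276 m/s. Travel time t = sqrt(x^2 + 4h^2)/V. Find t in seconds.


x^2 + 4h^2 = 522^2 + 4*2303^2 = 272484 + 21215236 = 21487720
sqrt(21487720) = 4635.4849
t = 4635.4849 / 2276 = 2.0367 s

2.0367


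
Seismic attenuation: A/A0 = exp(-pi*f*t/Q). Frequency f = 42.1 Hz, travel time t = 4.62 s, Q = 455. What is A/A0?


pi*f*t/Q = pi*42.1*4.62/455 = 1.342958
A/A0 = exp(-1.342958) = 0.261072

0.261072


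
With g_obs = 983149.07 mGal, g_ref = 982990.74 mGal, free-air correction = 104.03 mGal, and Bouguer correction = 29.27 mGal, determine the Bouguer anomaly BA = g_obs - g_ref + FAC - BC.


BA = g_obs - g_ref + FAC - BC
= 983149.07 - 982990.74 + 104.03 - 29.27
= 233.09 mGal

233.09


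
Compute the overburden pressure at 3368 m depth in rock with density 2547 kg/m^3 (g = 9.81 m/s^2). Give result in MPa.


P = rho * g * z / 1e6
= 2547 * 9.81 * 3368 / 1e6
= 84153083.76 / 1e6
= 84.1531 MPa

84.1531


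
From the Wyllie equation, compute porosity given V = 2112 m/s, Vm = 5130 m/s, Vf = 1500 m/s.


1/V - 1/Vm = 1/2112 - 1/5130 = 0.00027855
1/Vf - 1/Vm = 1/1500 - 1/5130 = 0.00047173
phi = 0.00027855 / 0.00047173 = 0.5905

0.5905


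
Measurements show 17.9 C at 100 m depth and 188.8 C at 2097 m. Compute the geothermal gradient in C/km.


dT = 188.8 - 17.9 = 170.9 C
dz = 2097 - 100 = 1997 m
gradient = dT/dz * 1000 = 170.9/1997 * 1000 = 85.5784 C/km

85.5784


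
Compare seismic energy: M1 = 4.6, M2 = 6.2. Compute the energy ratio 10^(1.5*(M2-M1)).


M2 - M1 = 6.2 - 4.6 = 1.6
1.5 * 1.6 = 2.4
ratio = 10^2.4 = 251.19

251.19


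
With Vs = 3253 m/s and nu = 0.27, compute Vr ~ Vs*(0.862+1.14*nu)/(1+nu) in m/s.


Numerator factor = 0.862 + 1.14*0.27 = 1.1698
Denominator = 1 + 0.27 = 1.27
Vr = 3253 * 1.1698 / 1.27 = 2996.35 m/s

2996.35


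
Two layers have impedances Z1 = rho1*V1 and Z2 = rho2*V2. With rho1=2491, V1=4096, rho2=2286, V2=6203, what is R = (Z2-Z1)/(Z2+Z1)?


Z1 = 2491 * 4096 = 10203136
Z2 = 2286 * 6203 = 14180058
R = (14180058 - 10203136) / (14180058 + 10203136) = 3976922 / 24383194 = 0.1631

0.1631


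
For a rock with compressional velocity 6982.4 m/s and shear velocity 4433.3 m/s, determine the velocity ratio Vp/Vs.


Vp/Vs = 6982.4 / 4433.3
= 1.575

1.575


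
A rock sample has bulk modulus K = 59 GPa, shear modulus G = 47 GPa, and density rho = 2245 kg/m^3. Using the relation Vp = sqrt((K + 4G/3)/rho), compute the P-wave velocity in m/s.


First compute the effective modulus:
K + 4G/3 = 59e9 + 4*47e9/3 = 121666666666.67 Pa
Then divide by density:
121666666666.67 / 2245 = 54194506.3103 Pa/(kg/m^3)
Take the square root:
Vp = sqrt(54194506.3103) = 7361.69 m/s

7361.69


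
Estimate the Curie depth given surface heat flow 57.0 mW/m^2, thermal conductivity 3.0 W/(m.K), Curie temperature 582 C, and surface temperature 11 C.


T_Curie - T_surf = 582 - 11 = 571 C
Convert q to W/m^2: 57.0 mW/m^2 = 0.057 W/m^2
d = 571 * 3.0 / 0.057 = 30052.63 m

30052.63


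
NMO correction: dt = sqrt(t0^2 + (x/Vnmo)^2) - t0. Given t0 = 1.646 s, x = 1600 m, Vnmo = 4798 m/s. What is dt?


x/Vnmo = 1600/4798 = 0.333472
(x/Vnmo)^2 = 0.111204
t0^2 = 2.709316
sqrt(2.709316 + 0.111204) = 1.67944
dt = 1.67944 - 1.646 = 0.03344

0.03344


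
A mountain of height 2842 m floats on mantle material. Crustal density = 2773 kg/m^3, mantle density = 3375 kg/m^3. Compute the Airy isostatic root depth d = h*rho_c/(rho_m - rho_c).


rho_m - rho_c = 3375 - 2773 = 602
d = 2842 * 2773 / 602
= 7880866 / 602
= 13091.14 m

13091.14


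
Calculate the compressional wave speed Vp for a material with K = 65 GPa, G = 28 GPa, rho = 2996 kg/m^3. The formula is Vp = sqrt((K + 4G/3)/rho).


First compute the effective modulus:
K + 4G/3 = 65e9 + 4*28e9/3 = 102333333333.33 Pa
Then divide by density:
102333333333.33 / 2996 = 34156653.3155 Pa/(kg/m^3)
Take the square root:
Vp = sqrt(34156653.3155) = 5844.37 m/s

5844.37


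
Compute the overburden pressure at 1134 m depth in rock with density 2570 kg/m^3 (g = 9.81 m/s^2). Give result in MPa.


P = rho * g * z / 1e6
= 2570 * 9.81 * 1134 / 1e6
= 28590067.8 / 1e6
= 28.5901 MPa

28.5901


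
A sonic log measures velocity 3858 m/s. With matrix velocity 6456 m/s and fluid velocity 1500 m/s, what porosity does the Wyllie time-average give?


1/V - 1/Vm = 1/3858 - 1/6456 = 0.00010431
1/Vf - 1/Vm = 1/1500 - 1/6456 = 0.00051177
phi = 0.00010431 / 0.00051177 = 0.2038

0.2038


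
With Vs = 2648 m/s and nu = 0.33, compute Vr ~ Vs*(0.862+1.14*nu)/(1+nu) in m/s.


Numerator factor = 0.862 + 1.14*0.33 = 1.2382
Denominator = 1 + 0.33 = 1.33
Vr = 2648 * 1.2382 / 1.33 = 2465.23 m/s

2465.23


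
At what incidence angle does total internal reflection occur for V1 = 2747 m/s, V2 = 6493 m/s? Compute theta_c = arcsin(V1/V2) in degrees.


V1/V2 = 2747/6493 = 0.423071
theta_c = arcsin(0.423071) = 25.0286 degrees

25.0286


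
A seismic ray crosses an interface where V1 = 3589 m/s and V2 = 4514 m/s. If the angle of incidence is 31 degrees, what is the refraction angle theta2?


sin(theta1) = sin(31 deg) = 0.515038
sin(theta2) = V2/V1 * sin(theta1) = 4514/3589 * 0.515038 = 0.64778
theta2 = arcsin(0.64778) = 40.3744 degrees

40.3744


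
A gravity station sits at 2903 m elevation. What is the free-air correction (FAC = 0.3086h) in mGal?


FAC = 0.3086 * h
= 0.3086 * 2903
= 895.8658 mGal

895.8658


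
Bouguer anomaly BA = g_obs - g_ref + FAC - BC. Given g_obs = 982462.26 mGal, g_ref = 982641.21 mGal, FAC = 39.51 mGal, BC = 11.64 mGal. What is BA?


BA = g_obs - g_ref + FAC - BC
= 982462.26 - 982641.21 + 39.51 - 11.64
= -151.08 mGal

-151.08


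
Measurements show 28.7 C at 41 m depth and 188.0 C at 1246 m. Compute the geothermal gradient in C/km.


dT = 188.0 - 28.7 = 159.3 C
dz = 1246 - 41 = 1205 m
gradient = dT/dz * 1000 = 159.3/1205 * 1000 = 132.1992 C/km

132.1992


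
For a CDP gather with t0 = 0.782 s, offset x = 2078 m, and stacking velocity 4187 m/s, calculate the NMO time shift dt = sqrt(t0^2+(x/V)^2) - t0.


x/Vnmo = 2078/4187 = 0.496298
(x/Vnmo)^2 = 0.246312
t0^2 = 0.611524
sqrt(0.611524 + 0.246312) = 0.926194
dt = 0.926194 - 0.782 = 0.144194

0.144194


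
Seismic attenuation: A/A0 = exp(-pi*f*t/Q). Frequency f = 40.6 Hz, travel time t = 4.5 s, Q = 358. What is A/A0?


pi*f*t/Q = pi*40.6*4.5/358 = 1.603265
A/A0 = exp(-1.603265) = 0.201238

0.201238


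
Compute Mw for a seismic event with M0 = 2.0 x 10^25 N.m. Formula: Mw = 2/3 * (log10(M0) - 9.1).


log10(M0) = log10(2.0 x 10^25) = 25.301
Mw = 2/3 * (25.301 - 9.1)
= 2/3 * 16.201
= 10.8

10.8


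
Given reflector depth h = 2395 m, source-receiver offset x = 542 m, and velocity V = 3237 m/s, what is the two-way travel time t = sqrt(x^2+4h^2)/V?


x^2 + 4h^2 = 542^2 + 4*2395^2 = 293764 + 22944100 = 23237864
sqrt(23237864) = 4820.5668
t = 4820.5668 / 3237 = 1.4892 s

1.4892


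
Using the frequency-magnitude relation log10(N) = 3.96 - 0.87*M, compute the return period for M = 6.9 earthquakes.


log10(N) = 3.96 - 0.87*6.9 = -2.043
N = 10^-2.043 = 0.009057
T = 1/N = 1/0.009057 = 110.4079 years

110.4079


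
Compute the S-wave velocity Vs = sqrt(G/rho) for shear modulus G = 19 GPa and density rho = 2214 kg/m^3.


Convert G to Pa: G = 19e9 Pa
Compute G/rho = 19e9 / 2214 = 8581752.4842
Vs = sqrt(8581752.4842) = 2929.46 m/s

2929.46


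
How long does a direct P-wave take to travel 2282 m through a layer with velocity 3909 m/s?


t = x / V
= 2282 / 3909
= 0.5838 s

0.5838


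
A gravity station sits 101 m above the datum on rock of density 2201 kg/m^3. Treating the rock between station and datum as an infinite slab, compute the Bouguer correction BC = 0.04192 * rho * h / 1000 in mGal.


BC = 0.04192 * rho * h / 1000
= 0.04192 * 2201 * 101 / 1000
= 9.3189 mGal

9.3189


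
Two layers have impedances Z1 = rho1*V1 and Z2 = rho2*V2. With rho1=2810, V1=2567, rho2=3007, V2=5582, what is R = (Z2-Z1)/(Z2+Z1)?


Z1 = 2810 * 2567 = 7213270
Z2 = 3007 * 5582 = 16785074
R = (16785074 - 7213270) / (16785074 + 7213270) = 9571804 / 23998344 = 0.3989

0.3989


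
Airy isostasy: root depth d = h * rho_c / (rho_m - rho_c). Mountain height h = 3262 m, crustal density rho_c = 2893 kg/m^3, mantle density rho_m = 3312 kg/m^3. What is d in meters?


rho_m - rho_c = 3312 - 2893 = 419
d = 3262 * 2893 / 419
= 9436966 / 419
= 22522.59 m

22522.59


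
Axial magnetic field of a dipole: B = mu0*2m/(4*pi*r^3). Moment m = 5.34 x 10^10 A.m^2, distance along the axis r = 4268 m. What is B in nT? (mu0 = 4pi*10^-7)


m = 5.34 x 10^10 = 53400000000 A.m^2
2m = 106800000000 A.m^2
r^3 = 4268^3 = 77745136832
B = (4pi*10^-7) * 106800000000 / (4*pi * 77745136832) * 1e9
= 134208.838161 / 976974202894.98 * 1e9
= 137.3719 nT

137.3719


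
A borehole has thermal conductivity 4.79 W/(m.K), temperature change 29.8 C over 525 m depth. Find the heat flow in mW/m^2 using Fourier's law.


q = k * dT / dz * 1000
= 4.79 * 29.8 / 525 * 1000
= 0.27189 * 1000
= 271.8895 mW/m^2

271.8895


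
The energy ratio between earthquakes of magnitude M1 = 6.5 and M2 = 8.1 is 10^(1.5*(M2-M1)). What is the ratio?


M2 - M1 = 8.1 - 6.5 = 1.6
1.5 * 1.6 = 2.4
ratio = 10^2.4 = 251.19

251.19


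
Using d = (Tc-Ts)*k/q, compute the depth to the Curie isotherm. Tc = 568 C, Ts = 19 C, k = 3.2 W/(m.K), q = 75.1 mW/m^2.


T_Curie - T_surf = 568 - 19 = 549 C
Convert q to W/m^2: 75.1 mW/m^2 = 0.0751 W/m^2
d = 549 * 3.2 / 0.0751 = 23392.81 m

23392.81


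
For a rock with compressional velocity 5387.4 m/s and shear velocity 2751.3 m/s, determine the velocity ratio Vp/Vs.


Vp/Vs = 5387.4 / 2751.3
= 1.9581

1.9581


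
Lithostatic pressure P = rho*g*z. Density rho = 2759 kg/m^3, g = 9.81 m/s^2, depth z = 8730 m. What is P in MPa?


P = rho * g * z / 1e6
= 2759 * 9.81 * 8730 / 1e6
= 236284346.7 / 1e6
= 236.2843 MPa

236.2843


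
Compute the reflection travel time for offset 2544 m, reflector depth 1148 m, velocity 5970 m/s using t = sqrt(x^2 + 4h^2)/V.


x^2 + 4h^2 = 2544^2 + 4*1148^2 = 6471936 + 5271616 = 11743552
sqrt(11743552) = 3426.8866
t = 3426.8866 / 5970 = 0.574 s

0.574


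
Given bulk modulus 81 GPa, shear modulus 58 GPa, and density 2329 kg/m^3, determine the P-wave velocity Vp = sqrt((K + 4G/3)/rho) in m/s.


First compute the effective modulus:
K + 4G/3 = 81e9 + 4*58e9/3 = 158333333333.33 Pa
Then divide by density:
158333333333.33 / 2329 = 67983397.7387 Pa/(kg/m^3)
Take the square root:
Vp = sqrt(67983397.7387) = 8245.2 m/s

8245.2


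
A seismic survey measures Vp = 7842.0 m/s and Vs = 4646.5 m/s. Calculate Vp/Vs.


Vp/Vs = 7842.0 / 4646.5
= 1.6877

1.6877


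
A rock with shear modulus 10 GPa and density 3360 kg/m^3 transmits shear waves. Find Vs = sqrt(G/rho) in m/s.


Convert G to Pa: G = 10e9 Pa
Compute G/rho = 10e9 / 3360 = 2976190.4762
Vs = sqrt(2976190.4762) = 1725.16 m/s

1725.16


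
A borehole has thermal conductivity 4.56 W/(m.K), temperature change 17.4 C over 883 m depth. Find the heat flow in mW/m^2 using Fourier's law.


q = k * dT / dz * 1000
= 4.56 * 17.4 / 883 * 1000
= 0.089857 * 1000
= 89.8573 mW/m^2

89.8573


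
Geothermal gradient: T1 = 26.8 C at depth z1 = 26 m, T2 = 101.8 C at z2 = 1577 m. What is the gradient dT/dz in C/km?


dT = 101.8 - 26.8 = 75.0 C
dz = 1577 - 26 = 1551 m
gradient = dT/dz * 1000 = 75.0/1551 * 1000 = 48.3559 C/km

48.3559


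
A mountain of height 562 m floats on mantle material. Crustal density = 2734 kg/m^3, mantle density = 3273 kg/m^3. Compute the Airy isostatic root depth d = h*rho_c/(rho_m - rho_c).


rho_m - rho_c = 3273 - 2734 = 539
d = 562 * 2734 / 539
= 1536508 / 539
= 2850.66 m

2850.66


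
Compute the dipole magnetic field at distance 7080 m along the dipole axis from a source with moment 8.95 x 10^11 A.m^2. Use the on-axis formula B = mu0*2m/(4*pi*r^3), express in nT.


m = 8.95 x 10^11 = 895000000000 A.m^2
2m = 1790000000000 A.m^2
r^3 = 7080^3 = 354894912000
B = (4pi*10^-7) * 1790000000000 / (4*pi * 354894912000) * 1e9
= 2249380.33997 / 4459740993342.38 * 1e9
= 504.3747 nT

504.3747


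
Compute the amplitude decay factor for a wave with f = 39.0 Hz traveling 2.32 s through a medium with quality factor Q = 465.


pi*f*t/Q = pi*39.0*2.32/465 = 0.611293
A/A0 = exp(-0.611293) = 0.542649

0.542649


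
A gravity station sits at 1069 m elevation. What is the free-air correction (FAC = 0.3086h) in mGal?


FAC = 0.3086 * h
= 0.3086 * 1069
= 329.8934 mGal

329.8934


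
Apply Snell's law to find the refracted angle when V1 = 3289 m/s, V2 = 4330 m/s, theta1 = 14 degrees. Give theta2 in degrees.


sin(theta1) = sin(14 deg) = 0.241922
sin(theta2) = V2/V1 * sin(theta1) = 4330/3289 * 0.241922 = 0.318492
theta2 = arcsin(0.318492) = 18.5718 degrees

18.5718


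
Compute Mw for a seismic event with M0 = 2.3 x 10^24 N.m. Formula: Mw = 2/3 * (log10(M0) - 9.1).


log10(M0) = log10(2.3 x 10^24) = 24.3617
Mw = 2/3 * (24.3617 - 9.1)
= 2/3 * 15.2617
= 10.17

10.17


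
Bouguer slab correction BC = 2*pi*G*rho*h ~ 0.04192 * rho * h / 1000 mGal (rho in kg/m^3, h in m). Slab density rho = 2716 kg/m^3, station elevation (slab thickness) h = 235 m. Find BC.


BC = 0.04192 * rho * h / 1000
= 0.04192 * 2716 * 235 / 1000
= 26.7559 mGal

26.7559


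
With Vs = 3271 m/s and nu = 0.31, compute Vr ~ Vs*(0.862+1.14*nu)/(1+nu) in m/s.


Numerator factor = 0.862 + 1.14*0.31 = 1.2154
Denominator = 1 + 0.31 = 1.31
Vr = 3271 * 1.2154 / 1.31 = 3034.79 m/s

3034.79


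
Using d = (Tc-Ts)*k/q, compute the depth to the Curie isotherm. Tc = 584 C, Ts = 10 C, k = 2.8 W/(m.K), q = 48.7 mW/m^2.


T_Curie - T_surf = 584 - 10 = 574 C
Convert q to W/m^2: 48.7 mW/m^2 = 0.0487 W/m^2
d = 574 * 2.8 / 0.0487 = 33002.05 m

33002.05


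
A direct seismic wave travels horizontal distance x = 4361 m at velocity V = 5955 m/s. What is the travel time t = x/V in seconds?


t = x / V
= 4361 / 5955
= 0.7323 s

0.7323


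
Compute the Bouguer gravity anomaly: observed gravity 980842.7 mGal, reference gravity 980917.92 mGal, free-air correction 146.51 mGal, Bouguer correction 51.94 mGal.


BA = g_obs - g_ref + FAC - BC
= 980842.7 - 980917.92 + 146.51 - 51.94
= 19.35 mGal

19.35


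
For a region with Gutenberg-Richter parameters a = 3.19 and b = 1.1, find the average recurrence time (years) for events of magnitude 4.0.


log10(N) = 3.19 - 1.1*4.0 = -1.21
N = 10^-1.21 = 0.06166
T = 1/N = 1/0.06166 = 16.2181 years

16.2181


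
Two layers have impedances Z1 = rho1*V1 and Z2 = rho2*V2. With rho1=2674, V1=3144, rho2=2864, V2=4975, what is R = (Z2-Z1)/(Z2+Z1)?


Z1 = 2674 * 3144 = 8407056
Z2 = 2864 * 4975 = 14248400
R = (14248400 - 8407056) / (14248400 + 8407056) = 5841344 / 22655456 = 0.2578

0.2578


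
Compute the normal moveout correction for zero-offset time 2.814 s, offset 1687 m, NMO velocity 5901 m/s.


x/Vnmo = 1687/5901 = 0.285884
(x/Vnmo)^2 = 0.08173
t0^2 = 7.918596
sqrt(7.918596 + 0.08173) = 2.828485
dt = 2.828485 - 2.814 = 0.014485

0.014485


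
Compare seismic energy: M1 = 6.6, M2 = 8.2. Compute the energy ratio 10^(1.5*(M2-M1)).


M2 - M1 = 8.2 - 6.6 = 1.6
1.5 * 1.6 = 2.4
ratio = 10^2.4 = 251.19

251.19


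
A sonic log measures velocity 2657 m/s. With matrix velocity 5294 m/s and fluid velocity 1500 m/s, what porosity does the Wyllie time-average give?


1/V - 1/Vm = 1/2657 - 1/5294 = 0.00018747
1/Vf - 1/Vm = 1/1500 - 1/5294 = 0.00047777
phi = 0.00018747 / 0.00047777 = 0.3924

0.3924


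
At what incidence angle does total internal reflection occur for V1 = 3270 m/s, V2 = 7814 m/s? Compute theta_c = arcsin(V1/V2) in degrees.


V1/V2 = 3270/7814 = 0.41848
theta_c = arcsin(0.41848) = 24.7386 degrees

24.7386


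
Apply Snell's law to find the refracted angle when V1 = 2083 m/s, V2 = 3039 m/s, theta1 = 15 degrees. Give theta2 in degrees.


sin(theta1) = sin(15 deg) = 0.258819
sin(theta2) = V2/V1 * sin(theta1) = 3039/2083 * 0.258819 = 0.377605
theta2 = arcsin(0.377605) = 22.1854 degrees

22.1854


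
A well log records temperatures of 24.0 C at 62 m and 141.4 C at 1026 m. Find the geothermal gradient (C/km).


dT = 141.4 - 24.0 = 117.4 C
dz = 1026 - 62 = 964 m
gradient = dT/dz * 1000 = 117.4/964 * 1000 = 121.7842 C/km

121.7842


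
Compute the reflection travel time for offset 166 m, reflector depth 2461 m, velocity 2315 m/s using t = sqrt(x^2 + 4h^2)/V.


x^2 + 4h^2 = 166^2 + 4*2461^2 = 27556 + 24226084 = 24253640
sqrt(24253640) = 4924.7985
t = 4924.7985 / 2315 = 2.1273 s

2.1273


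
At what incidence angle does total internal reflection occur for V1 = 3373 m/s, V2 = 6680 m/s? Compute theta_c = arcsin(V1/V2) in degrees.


V1/V2 = 3373/6680 = 0.50494
theta_c = arcsin(0.50494) = 30.3274 degrees

30.3274


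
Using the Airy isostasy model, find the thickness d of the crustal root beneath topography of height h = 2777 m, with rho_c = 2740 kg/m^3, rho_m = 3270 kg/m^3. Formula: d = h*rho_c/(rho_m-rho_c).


rho_m - rho_c = 3270 - 2740 = 530
d = 2777 * 2740 / 530
= 7608980 / 530
= 14356.57 m

14356.57


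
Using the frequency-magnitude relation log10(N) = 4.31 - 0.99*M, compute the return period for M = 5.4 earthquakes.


log10(N) = 4.31 - 0.99*5.4 = -1.036
N = 10^-1.036 = 0.092045
T = 1/N = 1/0.092045 = 10.8643 years

10.8643


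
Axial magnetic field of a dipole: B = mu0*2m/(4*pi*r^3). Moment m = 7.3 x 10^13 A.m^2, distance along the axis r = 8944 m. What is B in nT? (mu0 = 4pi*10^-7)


m = 7.3 x 10^13 = 73000000000000 A.m^2
2m = 146000000000000 A.m^2
r^3 = 8944^3 = 715476496384
B = (4pi*10^-7) * 146000000000000 / (4*pi * 715476496384) * 1e9
= 183469010.969644 / 8990942819424.55 * 1e9
= 20405.9813 nT

20405.9813


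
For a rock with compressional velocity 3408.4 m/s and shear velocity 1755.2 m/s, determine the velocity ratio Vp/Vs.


Vp/Vs = 3408.4 / 1755.2
= 1.9419

1.9419


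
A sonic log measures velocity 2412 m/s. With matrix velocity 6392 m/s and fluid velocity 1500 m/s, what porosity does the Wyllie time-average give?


1/V - 1/Vm = 1/2412 - 1/6392 = 0.00025815
1/Vf - 1/Vm = 1/1500 - 1/6392 = 0.00051022
phi = 0.00025815 / 0.00051022 = 0.506

0.506


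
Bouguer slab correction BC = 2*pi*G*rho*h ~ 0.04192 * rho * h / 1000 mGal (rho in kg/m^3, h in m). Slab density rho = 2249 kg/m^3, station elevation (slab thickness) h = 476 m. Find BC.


BC = 0.04192 * rho * h / 1000
= 0.04192 * 2249 * 476 / 1000
= 44.8764 mGal

44.8764


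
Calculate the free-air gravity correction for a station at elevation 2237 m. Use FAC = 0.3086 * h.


FAC = 0.3086 * h
= 0.3086 * 2237
= 690.3382 mGal

690.3382


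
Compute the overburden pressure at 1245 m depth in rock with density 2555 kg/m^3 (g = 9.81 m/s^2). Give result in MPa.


P = rho * g * z / 1e6
= 2555 * 9.81 * 1245 / 1e6
= 31205364.75 / 1e6
= 31.2054 MPa

31.2054


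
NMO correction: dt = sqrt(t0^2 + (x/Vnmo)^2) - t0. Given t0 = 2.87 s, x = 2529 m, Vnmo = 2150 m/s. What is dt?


x/Vnmo = 2529/2150 = 1.176279
(x/Vnmo)^2 = 1.383632
t0^2 = 8.2369
sqrt(8.2369 + 1.383632) = 3.101698
dt = 3.101698 - 2.87 = 0.231698

0.231698


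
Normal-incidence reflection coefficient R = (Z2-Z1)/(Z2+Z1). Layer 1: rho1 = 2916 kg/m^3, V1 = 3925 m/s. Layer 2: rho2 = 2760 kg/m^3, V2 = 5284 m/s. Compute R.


Z1 = 2916 * 3925 = 11445300
Z2 = 2760 * 5284 = 14583840
R = (14583840 - 11445300) / (14583840 + 11445300) = 3138540 / 26029140 = 0.1206

0.1206


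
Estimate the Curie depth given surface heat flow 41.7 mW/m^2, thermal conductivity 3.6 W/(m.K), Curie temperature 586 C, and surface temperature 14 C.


T_Curie - T_surf = 586 - 14 = 572 C
Convert q to W/m^2: 41.7 mW/m^2 = 0.0417 W/m^2
d = 572 * 3.6 / 0.0417 = 49381.29 m

49381.29


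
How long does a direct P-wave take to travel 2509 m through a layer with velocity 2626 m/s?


t = x / V
= 2509 / 2626
= 0.9554 s

0.9554


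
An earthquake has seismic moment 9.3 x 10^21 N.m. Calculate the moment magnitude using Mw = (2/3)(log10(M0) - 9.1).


log10(M0) = log10(9.3 x 10^21) = 21.9685
Mw = 2/3 * (21.9685 - 9.1)
= 2/3 * 12.8685
= 8.58

8.58


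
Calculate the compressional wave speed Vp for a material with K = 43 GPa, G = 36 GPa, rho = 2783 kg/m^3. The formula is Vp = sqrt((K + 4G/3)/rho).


First compute the effective modulus:
K + 4G/3 = 43e9 + 4*36e9/3 = 91000000000.0 Pa
Then divide by density:
91000000000.0 / 2783 = 32698526.7697 Pa/(kg/m^3)
Take the square root:
Vp = sqrt(32698526.7697) = 5718.26 m/s

5718.26


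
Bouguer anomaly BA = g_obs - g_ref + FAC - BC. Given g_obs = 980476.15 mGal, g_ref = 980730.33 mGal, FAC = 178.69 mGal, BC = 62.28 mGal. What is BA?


BA = g_obs - g_ref + FAC - BC
= 980476.15 - 980730.33 + 178.69 - 62.28
= -137.77 mGal

-137.77


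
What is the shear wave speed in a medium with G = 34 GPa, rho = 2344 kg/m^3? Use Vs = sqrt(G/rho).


Convert G to Pa: G = 34e9 Pa
Compute G/rho = 34e9 / 2344 = 14505119.4539
Vs = sqrt(14505119.4539) = 3808.56 m/s

3808.56


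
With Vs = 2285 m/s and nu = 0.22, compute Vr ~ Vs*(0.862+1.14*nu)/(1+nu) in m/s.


Numerator factor = 0.862 + 1.14*0.22 = 1.1128
Denominator = 1 + 0.22 = 1.22
Vr = 2285 * 1.1128 / 1.22 = 2084.22 m/s

2084.22


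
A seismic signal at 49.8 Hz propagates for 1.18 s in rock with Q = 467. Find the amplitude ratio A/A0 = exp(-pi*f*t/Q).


pi*f*t/Q = pi*49.8*1.18/467 = 0.395316
A/A0 = exp(-0.395316) = 0.673467

0.673467


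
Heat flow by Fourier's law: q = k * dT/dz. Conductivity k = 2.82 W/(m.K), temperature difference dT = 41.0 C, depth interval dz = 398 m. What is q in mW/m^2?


q = k * dT / dz * 1000
= 2.82 * 41.0 / 398 * 1000
= 0.290503 * 1000
= 290.5025 mW/m^2

290.5025


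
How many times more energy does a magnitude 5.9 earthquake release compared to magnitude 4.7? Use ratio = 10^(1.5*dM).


M2 - M1 = 5.9 - 4.7 = 1.2
1.5 * 1.2 = 1.8
ratio = 10^1.8 = 63.1

63.1


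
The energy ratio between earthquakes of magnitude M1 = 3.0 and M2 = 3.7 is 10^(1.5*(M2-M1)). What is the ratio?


M2 - M1 = 3.7 - 3.0 = 0.7
1.5 * 0.7 = 1.05
ratio = 10^1.05 = 11.22

11.22


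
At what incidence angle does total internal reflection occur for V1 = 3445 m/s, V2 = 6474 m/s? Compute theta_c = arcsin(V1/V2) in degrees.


V1/V2 = 3445/6474 = 0.532129
theta_c = arcsin(0.532129) = 32.1494 degrees

32.1494


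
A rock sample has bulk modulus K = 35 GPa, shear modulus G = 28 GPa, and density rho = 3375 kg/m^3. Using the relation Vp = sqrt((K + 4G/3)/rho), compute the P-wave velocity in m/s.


First compute the effective modulus:
K + 4G/3 = 35e9 + 4*28e9/3 = 72333333333.33 Pa
Then divide by density:
72333333333.33 / 3375 = 21432098.7654 Pa/(kg/m^3)
Take the square root:
Vp = sqrt(21432098.7654) = 4629.48 m/s

4629.48


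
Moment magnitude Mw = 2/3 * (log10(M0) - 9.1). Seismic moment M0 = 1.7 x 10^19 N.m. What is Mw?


log10(M0) = log10(1.7 x 10^19) = 19.2304
Mw = 2/3 * (19.2304 - 9.1)
= 2/3 * 10.1304
= 6.75

6.75


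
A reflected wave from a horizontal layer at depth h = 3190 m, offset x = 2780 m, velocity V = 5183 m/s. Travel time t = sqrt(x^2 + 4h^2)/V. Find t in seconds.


x^2 + 4h^2 = 2780^2 + 4*3190^2 = 7728400 + 40704400 = 48432800
sqrt(48432800) = 6959.3678
t = 6959.3678 / 5183 = 1.3427 s

1.3427


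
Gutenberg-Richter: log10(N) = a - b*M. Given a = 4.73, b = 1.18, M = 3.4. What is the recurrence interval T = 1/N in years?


log10(N) = 4.73 - 1.18*3.4 = 0.718
N = 10^0.718 = 5.223962
T = 1/N = 1/5.223962 = 0.1914 years

0.1914


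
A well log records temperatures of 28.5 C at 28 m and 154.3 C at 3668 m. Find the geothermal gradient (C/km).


dT = 154.3 - 28.5 = 125.8 C
dz = 3668 - 28 = 3640 m
gradient = dT/dz * 1000 = 125.8/3640 * 1000 = 34.5604 C/km

34.5604


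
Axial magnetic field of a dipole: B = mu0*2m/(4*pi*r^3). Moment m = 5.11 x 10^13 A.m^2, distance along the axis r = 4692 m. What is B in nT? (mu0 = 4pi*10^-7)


m = 5.11 x 10^13 = 51100000000000 A.m^2
2m = 102200000000000 A.m^2
r^3 = 4692^3 = 103293741888
B = (4pi*10^-7) * 102200000000000 / (4*pi * 103293741888) * 1e9
= 128428307.678751 / 1298027442708.56 * 1e9
= 98941.1344 nT

98941.1344


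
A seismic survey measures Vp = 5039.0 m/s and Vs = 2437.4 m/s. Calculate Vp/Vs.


Vp/Vs = 5039.0 / 2437.4
= 2.0674

2.0674


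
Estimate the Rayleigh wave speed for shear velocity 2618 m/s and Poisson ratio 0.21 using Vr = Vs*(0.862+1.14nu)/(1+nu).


Numerator factor = 0.862 + 1.14*0.21 = 1.1014
Denominator = 1 + 0.21 = 1.21
Vr = 2618 * 1.1014 / 1.21 = 2383.03 m/s

2383.03


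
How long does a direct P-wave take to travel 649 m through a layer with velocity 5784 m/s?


t = x / V
= 649 / 5784
= 0.1122 s

0.1122


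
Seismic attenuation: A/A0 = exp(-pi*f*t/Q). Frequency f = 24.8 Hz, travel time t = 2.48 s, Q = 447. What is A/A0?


pi*f*t/Q = pi*24.8*2.48/447 = 0.432261
A/A0 = exp(-0.432261) = 0.64904

0.64904


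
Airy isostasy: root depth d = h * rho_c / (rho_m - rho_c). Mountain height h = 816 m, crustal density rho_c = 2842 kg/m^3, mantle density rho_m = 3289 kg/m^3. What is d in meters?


rho_m - rho_c = 3289 - 2842 = 447
d = 816 * 2842 / 447
= 2319072 / 447
= 5188.08 m

5188.08


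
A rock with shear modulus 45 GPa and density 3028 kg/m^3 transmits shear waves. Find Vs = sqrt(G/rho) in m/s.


Convert G to Pa: G = 45e9 Pa
Compute G/rho = 45e9 / 3028 = 14861294.5839
Vs = sqrt(14861294.5839) = 3855.03 m/s

3855.03


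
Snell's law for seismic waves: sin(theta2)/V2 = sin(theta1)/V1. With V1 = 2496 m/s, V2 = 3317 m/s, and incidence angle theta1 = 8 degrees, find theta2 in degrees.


sin(theta1) = sin(8 deg) = 0.139173
sin(theta2) = V2/V1 * sin(theta1) = 3317/2496 * 0.139173 = 0.184951
theta2 = arcsin(0.184951) = 10.6583 degrees

10.6583


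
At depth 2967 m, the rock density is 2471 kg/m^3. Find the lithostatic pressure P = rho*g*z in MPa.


P = rho * g * z / 1e6
= 2471 * 9.81 * 2967 / 1e6
= 71921593.17 / 1e6
= 71.9216 MPa

71.9216


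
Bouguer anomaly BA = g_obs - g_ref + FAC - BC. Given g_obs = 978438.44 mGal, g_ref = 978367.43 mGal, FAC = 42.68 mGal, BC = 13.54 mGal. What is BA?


BA = g_obs - g_ref + FAC - BC
= 978438.44 - 978367.43 + 42.68 - 13.54
= 100.15 mGal

100.15


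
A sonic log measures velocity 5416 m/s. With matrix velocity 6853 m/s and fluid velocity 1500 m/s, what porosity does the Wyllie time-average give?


1/V - 1/Vm = 1/5416 - 1/6853 = 3.872e-05
1/Vf - 1/Vm = 1/1500 - 1/6853 = 0.00052075
phi = 3.872e-05 / 0.00052075 = 0.0743

0.0743


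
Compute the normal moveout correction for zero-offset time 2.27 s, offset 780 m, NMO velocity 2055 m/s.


x/Vnmo = 780/2055 = 0.379562
(x/Vnmo)^2 = 0.144067
t0^2 = 5.1529
sqrt(5.1529 + 0.144067) = 2.301514
dt = 2.301514 - 2.27 = 0.031514

0.031514


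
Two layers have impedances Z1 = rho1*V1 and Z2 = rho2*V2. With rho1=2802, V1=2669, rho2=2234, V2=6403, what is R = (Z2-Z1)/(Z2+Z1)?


Z1 = 2802 * 2669 = 7478538
Z2 = 2234 * 6403 = 14304302
R = (14304302 - 7478538) / (14304302 + 7478538) = 6825764 / 21782840 = 0.3134

0.3134


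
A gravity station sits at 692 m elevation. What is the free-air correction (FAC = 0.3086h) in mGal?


FAC = 0.3086 * h
= 0.3086 * 692
= 213.5512 mGal

213.5512


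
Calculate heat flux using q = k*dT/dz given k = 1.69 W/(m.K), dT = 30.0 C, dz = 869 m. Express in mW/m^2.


q = k * dT / dz * 1000
= 1.69 * 30.0 / 869 * 1000
= 0.058343 * 1000
= 58.3429 mW/m^2

58.3429


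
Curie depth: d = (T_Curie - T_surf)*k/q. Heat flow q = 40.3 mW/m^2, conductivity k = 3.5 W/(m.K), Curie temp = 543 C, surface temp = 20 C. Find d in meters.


T_Curie - T_surf = 543 - 20 = 523 C
Convert q to W/m^2: 40.3 mW/m^2 = 0.0403 W/m^2
d = 523 * 3.5 / 0.0403 = 45421.84 m

45421.84


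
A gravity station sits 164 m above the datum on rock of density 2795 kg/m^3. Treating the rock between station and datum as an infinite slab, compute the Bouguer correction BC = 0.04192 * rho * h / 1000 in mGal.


BC = 0.04192 * rho * h / 1000
= 0.04192 * 2795 * 164 / 1000
= 19.2153 mGal

19.2153


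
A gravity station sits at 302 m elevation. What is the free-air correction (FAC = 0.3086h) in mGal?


FAC = 0.3086 * h
= 0.3086 * 302
= 93.1972 mGal

93.1972


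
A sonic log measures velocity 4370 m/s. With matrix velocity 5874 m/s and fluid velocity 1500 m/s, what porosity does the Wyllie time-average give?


1/V - 1/Vm = 1/4370 - 1/5874 = 5.859e-05
1/Vf - 1/Vm = 1/1500 - 1/5874 = 0.00049642
phi = 5.859e-05 / 0.00049642 = 0.118

0.118


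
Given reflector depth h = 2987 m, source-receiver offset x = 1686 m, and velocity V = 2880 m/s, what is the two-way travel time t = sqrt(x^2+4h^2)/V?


x^2 + 4h^2 = 1686^2 + 4*2987^2 = 2842596 + 35688676 = 38531272
sqrt(38531272) = 6207.3563
t = 6207.3563 / 2880 = 2.1553 s

2.1553


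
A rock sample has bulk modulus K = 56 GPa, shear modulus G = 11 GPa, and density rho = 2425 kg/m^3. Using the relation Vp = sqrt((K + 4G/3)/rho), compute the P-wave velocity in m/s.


First compute the effective modulus:
K + 4G/3 = 56e9 + 4*11e9/3 = 70666666666.67 Pa
Then divide by density:
70666666666.67 / 2425 = 29140893.4708 Pa/(kg/m^3)
Take the square root:
Vp = sqrt(29140893.4708) = 5398.23 m/s

5398.23


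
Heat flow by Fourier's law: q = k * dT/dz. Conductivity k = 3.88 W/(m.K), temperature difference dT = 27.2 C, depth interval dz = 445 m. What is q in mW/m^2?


q = k * dT / dz * 1000
= 3.88 * 27.2 / 445 * 1000
= 0.23716 * 1000
= 237.1596 mW/m^2

237.1596


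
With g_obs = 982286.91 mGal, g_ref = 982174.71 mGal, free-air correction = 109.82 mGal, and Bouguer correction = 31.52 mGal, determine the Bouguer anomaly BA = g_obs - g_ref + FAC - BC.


BA = g_obs - g_ref + FAC - BC
= 982286.91 - 982174.71 + 109.82 - 31.52
= 190.5 mGal

190.5


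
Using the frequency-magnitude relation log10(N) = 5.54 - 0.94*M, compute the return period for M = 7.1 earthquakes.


log10(N) = 5.54 - 0.94*7.1 = -1.134
N = 10^-1.134 = 0.073451
T = 1/N = 1/0.073451 = 13.6144 years

13.6144


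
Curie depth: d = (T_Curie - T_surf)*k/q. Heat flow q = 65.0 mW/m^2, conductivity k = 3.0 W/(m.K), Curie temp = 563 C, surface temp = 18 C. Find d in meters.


T_Curie - T_surf = 563 - 18 = 545 C
Convert q to W/m^2: 65.0 mW/m^2 = 0.065 W/m^2
d = 545 * 3.0 / 0.065 = 25153.85 m

25153.85


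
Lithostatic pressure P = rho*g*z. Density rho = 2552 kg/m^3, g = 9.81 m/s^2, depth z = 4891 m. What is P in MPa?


P = rho * g * z / 1e6
= 2552 * 9.81 * 4891 / 1e6
= 122446771.92 / 1e6
= 122.4468 MPa

122.4468


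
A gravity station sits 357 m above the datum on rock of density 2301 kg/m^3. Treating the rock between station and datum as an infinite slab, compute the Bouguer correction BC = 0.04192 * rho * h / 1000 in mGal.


BC = 0.04192 * rho * h / 1000
= 0.04192 * 2301 * 357 / 1000
= 34.4355 mGal

34.4355


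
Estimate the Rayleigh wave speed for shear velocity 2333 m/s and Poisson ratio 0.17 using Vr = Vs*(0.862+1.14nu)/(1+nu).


Numerator factor = 0.862 + 1.14*0.17 = 1.0558
Denominator = 1 + 0.17 = 1.17
Vr = 2333 * 1.0558 / 1.17 = 2105.28 m/s

2105.28


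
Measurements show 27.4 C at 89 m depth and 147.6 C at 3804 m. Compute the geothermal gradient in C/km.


dT = 147.6 - 27.4 = 120.2 C
dz = 3804 - 89 = 3715 m
gradient = dT/dz * 1000 = 120.2/3715 * 1000 = 32.3553 C/km

32.3553


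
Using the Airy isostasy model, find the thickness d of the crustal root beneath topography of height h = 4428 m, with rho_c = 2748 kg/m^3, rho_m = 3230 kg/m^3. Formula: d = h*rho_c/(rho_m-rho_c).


rho_m - rho_c = 3230 - 2748 = 482
d = 4428 * 2748 / 482
= 12168144 / 482
= 25245.11 m

25245.11


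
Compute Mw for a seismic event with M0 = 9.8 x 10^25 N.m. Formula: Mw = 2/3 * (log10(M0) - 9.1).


log10(M0) = log10(9.8 x 10^25) = 25.9912
Mw = 2/3 * (25.9912 - 9.1)
= 2/3 * 16.8912
= 11.26

11.26


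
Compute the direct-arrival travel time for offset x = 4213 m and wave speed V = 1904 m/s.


t = x / V
= 4213 / 1904
= 2.2127 s

2.2127


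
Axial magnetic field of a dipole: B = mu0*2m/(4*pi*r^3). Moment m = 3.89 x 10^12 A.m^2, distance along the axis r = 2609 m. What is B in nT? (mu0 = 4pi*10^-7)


m = 3.89 x 10^12 = 3890000000000 A.m^2
2m = 7780000000000 A.m^2
r^3 = 2609^3 = 17759152529
B = (4pi*10^-7) * 7780000000000 / (4*pi * 17759152529) * 1e9
= 9776636.337971 / 223168092476.35 * 1e9
= 43808.3968 nT

43808.3968


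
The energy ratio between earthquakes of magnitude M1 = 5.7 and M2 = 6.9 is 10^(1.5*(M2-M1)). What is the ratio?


M2 - M1 = 6.9 - 5.7 = 1.2
1.5 * 1.2 = 1.8
ratio = 10^1.8 = 63.1

63.1


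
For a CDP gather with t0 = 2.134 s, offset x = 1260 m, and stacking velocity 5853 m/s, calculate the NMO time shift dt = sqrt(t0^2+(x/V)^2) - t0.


x/Vnmo = 1260/5853 = 0.215274
(x/Vnmo)^2 = 0.046343
t0^2 = 4.553956
sqrt(4.553956 + 0.046343) = 2.144831
dt = 2.144831 - 2.134 = 0.010831

0.010831


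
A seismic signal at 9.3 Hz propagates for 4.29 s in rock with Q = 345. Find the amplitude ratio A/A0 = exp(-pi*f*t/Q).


pi*f*t/Q = pi*9.3*4.29/345 = 0.363305
A/A0 = exp(-0.363305) = 0.695375

0.695375


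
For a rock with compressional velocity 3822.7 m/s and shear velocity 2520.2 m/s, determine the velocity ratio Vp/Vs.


Vp/Vs = 3822.7 / 2520.2
= 1.5168

1.5168


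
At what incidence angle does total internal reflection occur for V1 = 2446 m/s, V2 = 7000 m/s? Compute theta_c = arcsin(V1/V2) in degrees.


V1/V2 = 2446/7000 = 0.349429
theta_c = arcsin(0.349429) = 20.4524 degrees

20.4524


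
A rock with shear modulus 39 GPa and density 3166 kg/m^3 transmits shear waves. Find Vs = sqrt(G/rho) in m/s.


Convert G to Pa: G = 39e9 Pa
Compute G/rho = 39e9 / 3166 = 12318382.8174
Vs = sqrt(12318382.8174) = 3509.76 m/s

3509.76


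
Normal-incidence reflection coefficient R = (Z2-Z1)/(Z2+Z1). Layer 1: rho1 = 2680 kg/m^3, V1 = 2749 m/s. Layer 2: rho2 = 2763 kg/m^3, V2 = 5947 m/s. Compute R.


Z1 = 2680 * 2749 = 7367320
Z2 = 2763 * 5947 = 16431561
R = (16431561 - 7367320) / (16431561 + 7367320) = 9064241 / 23798881 = 0.3809

0.3809


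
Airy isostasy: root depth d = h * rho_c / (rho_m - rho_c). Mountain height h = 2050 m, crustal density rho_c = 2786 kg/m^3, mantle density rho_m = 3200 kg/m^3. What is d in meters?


rho_m - rho_c = 3200 - 2786 = 414
d = 2050 * 2786 / 414
= 5711300 / 414
= 13795.41 m

13795.41


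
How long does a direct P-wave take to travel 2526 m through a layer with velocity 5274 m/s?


t = x / V
= 2526 / 5274
= 0.479 s

0.479


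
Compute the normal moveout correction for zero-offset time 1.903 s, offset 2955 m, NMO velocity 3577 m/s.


x/Vnmo = 2955/3577 = 0.826111
(x/Vnmo)^2 = 0.68246
t0^2 = 3.621409
sqrt(3.621409 + 0.68246) = 2.074577
dt = 2.074577 - 1.903 = 0.171577

0.171577


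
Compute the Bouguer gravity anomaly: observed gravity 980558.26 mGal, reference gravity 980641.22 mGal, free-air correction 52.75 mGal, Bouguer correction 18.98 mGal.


BA = g_obs - g_ref + FAC - BC
= 980558.26 - 980641.22 + 52.75 - 18.98
= -49.19 mGal

-49.19
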